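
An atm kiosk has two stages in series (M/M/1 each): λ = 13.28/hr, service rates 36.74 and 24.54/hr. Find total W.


Each node sees arrival rate λ = 13.28/hr (tandem ⇒ throughput preserved).
W₁ = 1/(μ₁−λ) = 1/(36.74−13.28) = 0.04263 hr
W₂ = 1/(μ₂−λ) = 1/(24.54−13.28) = 0.08881 hr
W_total = W₁ + W₂ = 0.04263 + 0.08881 = 0.13144 hr

Final: 0.13144 hr


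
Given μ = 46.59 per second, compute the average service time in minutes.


Mean service time = 1/μ = 1/46.59 second = 0.02146 second
In minutes: 0.02146 × 0.0166667 = 0.0003577 min

Final: 0.0003577 min


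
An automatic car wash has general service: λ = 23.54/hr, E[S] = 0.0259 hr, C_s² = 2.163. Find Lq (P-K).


ρ = λ·E[S] = 23.54·0.0259 = 0.6097
Lq = ρ²(1+C_s²)/(2(1−ρ)) = 0.3717·(1+2.163)/(2·0.3903)
= 0.3717·3.1630/0.7806 = 1.50615

Final: 1.50615


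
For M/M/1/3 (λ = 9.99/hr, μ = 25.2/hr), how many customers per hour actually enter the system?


ρ = 0.3964; P_K = (1−ρ)ρ^3/(1−ρ^4) = 0.038555
λ_eff = λ(1 − P_K) = 9.99·(1 − 0.038555) = 9.99·0.961445 = 9.6048 /hr

Final: 9.6048 /hr


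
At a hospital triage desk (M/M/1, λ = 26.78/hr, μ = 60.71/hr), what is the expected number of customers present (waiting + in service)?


ρ = λ/μ = 26.78/60.71 = 0.4411
L = ρ/(1−ρ) = 0.4411/(1 − 0.4411) = 0.4411/0.5589 = 0.7893

Final: 0.7893


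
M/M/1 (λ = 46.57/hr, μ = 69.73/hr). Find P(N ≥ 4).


ρ = 46.57/69.73 = 0.6679
P(N ≥ n) = ρ^n = 0.6679^4 = 0.198951

Final: 0.198951


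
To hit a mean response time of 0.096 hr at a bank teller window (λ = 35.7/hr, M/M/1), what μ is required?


W = 1/(μ−λ) ⇒ μ − λ = 1/W = 1/0.096 = 10.4167
μ = λ + 1/W = 35.7 + 10.4167 = 46.1167 per hr

Final: 46.1167 /hr


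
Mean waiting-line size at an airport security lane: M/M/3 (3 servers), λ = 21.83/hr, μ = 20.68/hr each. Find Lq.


a = λ/μ = 1.0556; ρ = a/3 = 0.3519
P₀ = 0.343024
Lq = P₀·a^c·ρ / (c!·(1−ρ)²) = 0.343024·1.17628·0.3519/(6·0.42007)
= 0.05633

Final: 0.05633


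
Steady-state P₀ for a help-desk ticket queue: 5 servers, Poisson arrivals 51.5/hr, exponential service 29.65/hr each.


a = λ/μ = 51.5/29.65 = 1.7369; ρ = a/c = 0.3474
Σ_{k=0}^{4} a^k/k! (terms k=0..4) = 1.00000 + 1.73693 + 1.50846 + 0.87337 + 0.37924 = 5.49801
Tail: a^5/(5!(1−ρ)) = 15.80930/(120·0.6526) = 0.20187
P₀ = 1/(5.49801 + 0.20187) = 1/5.69988 = 0.175442

Final: 0.175442


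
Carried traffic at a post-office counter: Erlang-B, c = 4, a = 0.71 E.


B(4,0.71) = 0.005210 (Erlang-B)
Carried load = a(1 − B) = 0.71·(1 − 0.005210) = 0.71·0.994790 = 0.7063 E

Final: 0.7063 Erlangs


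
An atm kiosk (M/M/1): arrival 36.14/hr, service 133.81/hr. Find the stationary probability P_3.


ρ = 36.14/133.81 = 0.2701
P_n = (1−ρ)·ρ^n = (1 − 0.2701)·0.2701^3 = 0.7299·0.019701 = 0.014380

Final: 0.014380


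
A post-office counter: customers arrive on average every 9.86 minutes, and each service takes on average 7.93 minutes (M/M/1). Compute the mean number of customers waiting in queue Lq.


λ = 60/9.86 = 6.0852 /hr
μ = 60/7.93 = 7.5662 /hr
ρ = λ/μ = 6.0852/7.5662 = 0.8043
Lq = ρ²/(1−ρ) = 0.6468/0.1957 = 3.3045

Final: 3.3045


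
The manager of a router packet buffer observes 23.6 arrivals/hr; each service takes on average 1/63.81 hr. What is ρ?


ρ = λ/μ = 23.6/63.81 = 0.3698

Final: 0.3698


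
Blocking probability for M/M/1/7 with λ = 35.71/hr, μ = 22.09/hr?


ρ = λ/μ = 35.71/22.09 = 1.6166
P_K = (1−ρ)ρ^K/(1−ρ^(K+1)) = (-0.6166·28.850872)/(1 − 46.639413)
= -17.788541/-45.639413 = 0.389763

Final: 0.389763


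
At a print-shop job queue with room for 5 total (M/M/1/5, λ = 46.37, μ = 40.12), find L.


ρ = 46.37/40.12 = 1.1558
L = ρ[1 − (K+1)ρ^K + Kρ^(K+1)] / [(1−ρ)(1−ρ^(K+1))]
Numerator: 1.1558·(1 − 6·2.062438 + 5·2.383730) = 0.628772
Denominator: (-0.1558)·(-1.383730) = 0.215561
L = 0.628772/0.215561 = 2.9169

Final: 2.9169


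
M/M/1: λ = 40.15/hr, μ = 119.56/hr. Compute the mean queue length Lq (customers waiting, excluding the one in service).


ρ = 40.15/119.56 = 0.3358
Lq = ρ²/(1−ρ) = 0.1128/0.6642 = 0.1698

Final: 0.1698


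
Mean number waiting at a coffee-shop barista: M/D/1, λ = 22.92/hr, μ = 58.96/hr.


ρ = 22.92/58.96 = 0.3887
M/D/1: Lq = ρ²/(2(1−ρ)) = 0.1511/(2·0.6113) = 0.12361

Final: 0.12361


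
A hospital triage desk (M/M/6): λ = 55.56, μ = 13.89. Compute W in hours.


a = 4.0000; ρ = 0.6667; P₀ = 0.016685
Lq = P₀·a^c·ρ/(c!(1−ρ)²) = 0.56952
Wq = Lq/λ = 0.56952/55.56 = 0.01025 hr
W = Wq + 1/μ = 0.01025 + 0.07199 = 0.08224 hr

Final: 0.08224 hr


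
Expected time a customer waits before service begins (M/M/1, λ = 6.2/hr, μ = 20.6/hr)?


ρ = 6.2/20.6 = 0.3010
Wq = ρ/(μ−λ) = 0.3010/(20.6 − 6.2) = 0.3010/14.40 = 0.02090 hr

Final: 0.02090 hr


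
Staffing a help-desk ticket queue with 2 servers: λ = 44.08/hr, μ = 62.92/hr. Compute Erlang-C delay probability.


a = λ/μ = 0.7006; ρ = a/2 = 0.3503
P₀ = 0.481168 (from M/M/c formula)
C(c,a) = [a^c/(c!(1−ρ))]·P₀ = [0.49080/(2·0.6497)]·0.481168
= 0.37771·0.481168 = 0.181740

Final: 0.181740


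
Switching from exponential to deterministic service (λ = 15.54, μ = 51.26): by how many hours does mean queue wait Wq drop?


ρ = 15.54/51.26 = 0.3032
Wq(M/M/1) = ρ/(μ−λ) = 0.3032/35.72 = 0.008487 hr
Wq(M/D/1) = ρ/(2(μ−λ)) = 0.004244 hr
Savings = 0.008487 − 0.004244 = 0.004244 hr

Final: 0.004244 hr


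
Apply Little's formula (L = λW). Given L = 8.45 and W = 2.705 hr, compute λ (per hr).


λ = L/W = 8.45/2.705 = 3.1238 /hr

Final: 3.1238 /hr


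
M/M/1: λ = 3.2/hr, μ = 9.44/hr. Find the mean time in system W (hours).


W = 1/(μ−λ) = 1/(9.44 − 3.2) = 1/6.24 = 0.1603 hr

Final: 0.1603 hr


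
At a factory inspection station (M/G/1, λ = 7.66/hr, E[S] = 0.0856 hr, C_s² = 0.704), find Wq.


ρ = λ·E[S] = 7.66·0.0856 = 0.6557
E[S²] = E[S]²(1+C_s²) = 0.0856²·(1+0.704) = 0.012486
Wq = λ·E[S²]/(2(1−ρ)) = 7.66·0.012486/(2·0.3443) = 0.13889 hr

Final: 0.13889 hr


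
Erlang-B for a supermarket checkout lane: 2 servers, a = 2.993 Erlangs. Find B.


B(c,a) = (a^c/c!) / Σ_{k=0}^{c} a^k/k!
a^2/2! = 4.479024
Σ terms (k=0..2): 1.00000 + 2.99300 + 4.47902 = 8.472024
B = 4.479024/8.472024 = 0.528684

Final: 0.528684


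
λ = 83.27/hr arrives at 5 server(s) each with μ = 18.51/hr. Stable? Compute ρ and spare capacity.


Total capacity cμ = 5·18.51 = 92.55/hr
ρ = λ/(cμ) = 83.27/92.55 = 0.8997
Stable ⇔ ρ < 1: YES
Spare capacity = cμ − λ = 92.55 − 83.27 = 9.28/hr

Final: ρ = 0.8997; stable; margin = 9.28/hr


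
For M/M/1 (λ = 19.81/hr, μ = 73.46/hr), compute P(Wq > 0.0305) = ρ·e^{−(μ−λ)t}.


ρ = 19.81/73.46 = 0.2697
P(Wq > t) = ρ·e^{−(μ−λ)t} = 0.2697·e^{−1.6363}
= 0.2697·0.194694 = 0.052503

Final: 0.052503


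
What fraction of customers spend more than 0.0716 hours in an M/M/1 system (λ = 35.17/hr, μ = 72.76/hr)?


W ~ Exponential(μ−λ) for M/M/1.
μ − λ = 72.76 − 35.17 = 37.5900
P(W > t) = e^{−(μ−λ)t} = e^{−2.6914} = 0.067783

Final: 0.067783


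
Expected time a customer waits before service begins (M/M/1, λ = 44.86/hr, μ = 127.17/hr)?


ρ = 44.86/127.17 = 0.3528
Wq = ρ/(μ−λ) = 0.3528/(127.17 − 44.86) = 0.3528/82.31 = 0.004286 hr

Final: 0.004286 hr


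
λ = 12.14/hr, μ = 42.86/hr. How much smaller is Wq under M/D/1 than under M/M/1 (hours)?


ρ = 12.14/42.86 = 0.2832
Wq(M/M/1) = ρ/(μ−λ) = 0.2832/30.72 = 0.009220 hr
Wq(M/D/1) = ρ/(2(μ−λ)) = 0.004610 hr
Savings = 0.009220 − 0.004610 = 0.004610 hr

Final: 0.004610 hr


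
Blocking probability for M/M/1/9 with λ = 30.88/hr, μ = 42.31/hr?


ρ = λ/μ = 30.88/42.31 = 0.7299
P_K = (1−ρ)ρ^K/(1−ρ^(K+1)) = (0.2701·0.058764)/(1 − 0.042889)
= 0.015875/0.957111 = 0.016586

Final: 0.016586


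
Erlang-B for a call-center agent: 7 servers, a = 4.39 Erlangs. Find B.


B(c,a) = (a^c/c!) / Σ_{k=0}^{c} a^k/k!
a^7/7! = 6.234780
Σ terms (k=0..7): 1.00000 + 4.39000 + 9.63605 + 14.10075 + 15.47558 + 13.58756 + 9.94156 + 6.23478 = 74.366278
B = 6.234780/74.366278 = 0.083839

Final: 0.083839


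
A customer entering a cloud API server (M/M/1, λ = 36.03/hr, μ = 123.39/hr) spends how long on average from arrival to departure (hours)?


W = 1/(μ−λ) = 1/(123.39 − 36.03) = 1/87.36 = 0.01145 hr

Final: 0.01145 hr


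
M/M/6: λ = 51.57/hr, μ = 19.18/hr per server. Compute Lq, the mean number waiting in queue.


a = λ/μ = 2.6887; ρ = a/6 = 0.4481
P₀ = 0.067374
Lq = P₀·a^c·ρ / (c!·(1−ρ)²) = 0.067374·377.82542·0.4481/(720·0.30457)
= 0.05202

Final: 0.05202


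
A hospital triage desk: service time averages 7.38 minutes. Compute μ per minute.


μ = 1/(service time) in consistent units.
1 minute = 1 min, so μ = 1/7.38 = 0.1355 per minute

Final: 0.1355 /min


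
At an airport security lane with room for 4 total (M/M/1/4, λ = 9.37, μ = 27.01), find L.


ρ = 9.37/27.01 = 0.3469
L = ρ[1 − (K+1)ρ^K + Kρ^(K+1)] / [(1−ρ)(1−ρ^(K+1))]
Numerator: 0.3469·(1 − 5·0.014483 + 4·0.005024) = 0.328759
Denominator: (0.6531)·(0.994976) = 0.649810
L = 0.328759/0.649810 = 0.5059

Final: 0.5059


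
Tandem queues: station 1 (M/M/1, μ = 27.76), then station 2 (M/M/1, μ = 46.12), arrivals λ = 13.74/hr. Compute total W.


Each node sees arrival rate λ = 13.74/hr (tandem ⇒ throughput preserved).
W₁ = 1/(μ₁−λ) = 1/(27.76−13.74) = 0.07133 hr
W₂ = 1/(μ₂−λ) = 1/(46.12−13.74) = 0.03088 hr
W_total = W₁ + W₂ = 0.07133 + 0.03088 = 0.10221 hr

Final: 0.10221 hr


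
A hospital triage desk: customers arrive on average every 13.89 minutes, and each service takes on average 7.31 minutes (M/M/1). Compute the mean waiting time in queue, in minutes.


λ = 60/13.89 = 4.3197 /hr
μ = 60/7.31 = 8.2079 /hr
ρ = λ/μ = 4.3197/8.2079 = 0.5263
Wq = ρ/(μ−λ) = 0.5263/(8.2079−4.3197) = 0.13535 hr
In minutes: 0.13535·60 = 8.121 min

Final: 8.121 min


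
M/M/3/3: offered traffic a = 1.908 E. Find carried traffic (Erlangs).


B(3,1.908) = 0.196685 (Erlang-B)
Carried load = a(1 − B) = 1.908·(1 − 0.196685) = 1.908·0.803315 = 1.5327 E

Final: 1.5327 Erlangs


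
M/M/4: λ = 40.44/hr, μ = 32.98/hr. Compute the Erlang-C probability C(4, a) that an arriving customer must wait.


a = λ/μ = 1.2262; ρ = a/4 = 0.3065
P₀ = 0.292304 (from M/M/c formula)
C(c,a) = [a^c/(c!(1−ρ))]·P₀ = [2.26070/(24·0.6935)]·0.292304
= 0.13584·0.292304 = 0.039705

Final: 0.039705


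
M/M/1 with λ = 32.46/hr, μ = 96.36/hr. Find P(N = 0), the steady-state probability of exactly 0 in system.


ρ = 32.46/96.36 = 0.3369
P_n = (1−ρ)·ρ^n = (1 − 0.3369)·0.3369^0 = 0.6631·1.000000 = 0.663138

Final: 0.663138


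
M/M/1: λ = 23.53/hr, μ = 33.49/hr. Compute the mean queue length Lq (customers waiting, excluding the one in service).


ρ = 23.53/33.49 = 0.7026
Lq = ρ²/(1−ρ) = 0.4936/0.2974 = 1.6599

Final: 1.6599


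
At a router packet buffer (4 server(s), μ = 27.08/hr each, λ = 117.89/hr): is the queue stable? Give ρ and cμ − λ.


Total capacity cμ = 4·27.08 = 108.32/hr
ρ = λ/(cμ) = 117.89/108.32 = 1.0883
Stable ⇔ ρ < 1: NO
Spare capacity = cμ − λ = 108.32 − 117.89 = -9.57/hr

Final: ρ = 1.0883; unstable; margin = -9.57/hr


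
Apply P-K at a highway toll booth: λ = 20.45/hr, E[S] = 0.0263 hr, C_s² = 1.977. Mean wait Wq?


ρ = λ·E[S] = 20.45·0.0263 = 0.5378
E[S²] = E[S]²(1+C_s²) = 0.0263²·(1+1.977) = 0.002059
Wq = λ·E[S²]/(2(1−ρ)) = 20.45·0.002059/(2·0.4622) = 0.04556 hr

Final: 0.04556 hr


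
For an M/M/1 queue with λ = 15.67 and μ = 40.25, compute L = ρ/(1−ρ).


ρ = λ/μ = 15.67/40.25 = 0.3893
L = ρ/(1−ρ) = 0.3893/(1 − 0.3893) = 0.3893/0.6107 = 0.6375

Final: 0.6375


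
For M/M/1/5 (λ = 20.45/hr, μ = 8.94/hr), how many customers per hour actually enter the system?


ρ = 2.2875; P_K = (1−ρ)ρ^5/(1−ρ^6) = 0.566792
λ_eff = λ(1 − P_K) = 20.45·(1 − 0.566792) = 20.45·0.433208 = 8.8591 /hr

Final: 8.8591 /hr


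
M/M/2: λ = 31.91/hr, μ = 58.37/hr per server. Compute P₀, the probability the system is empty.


a = λ/μ = 31.91/58.37 = 0.5467; ρ = a/c = 0.2733
Σ_{k=0}^{1} a^k/k! (terms k=0..1) = 1.00000 + 0.54668 = 1.54668
Tail: a^2/(2!(1−ρ)) = 0.29886/(2·0.7267) = 0.20564
P₀ = 1/(1.54668 + 0.20564) = 1/1.75233 = 0.570669

Final: 0.570669


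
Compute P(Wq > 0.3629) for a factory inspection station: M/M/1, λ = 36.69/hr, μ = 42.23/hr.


ρ = 36.69/42.23 = 0.8688
P(Wq > t) = ρ·e^{−(μ−λ)t} = 0.8688·e^{−2.0105}
= 0.8688·0.133926 = 0.116357

Final: 0.116357


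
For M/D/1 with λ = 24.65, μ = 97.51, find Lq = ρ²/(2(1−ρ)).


ρ = 24.65/97.51 = 0.2528
M/D/1: Lq = ρ²/(2(1−ρ)) = 0.06391/(2·0.7472) = 0.04276

Final: 0.04276


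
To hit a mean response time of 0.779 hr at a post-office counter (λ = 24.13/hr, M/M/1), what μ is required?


W = 1/(μ−λ) ⇒ μ − λ = 1/W = 1/0.779 = 1.2837
μ = λ + 1/W = 24.13 + 1.2837 = 25.4137 per hr

Final: 25.4137 /hr


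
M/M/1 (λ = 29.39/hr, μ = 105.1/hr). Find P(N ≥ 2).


ρ = 29.39/105.1 = 0.2796
P(N ≥ n) = ρ^n = 0.2796^2 = 0.078198

Final: 0.078198


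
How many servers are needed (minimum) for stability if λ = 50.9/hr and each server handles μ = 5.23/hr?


Stability requires cμ > λ ⇔ c > λ/μ.
λ/μ = 50.9/5.23 = 9.7323
Minimum integer c = ⌊9.7323⌋ + 1 = 10
Check: 10·5.23 = 52.30 > 50.9, while 9·5.23 = 47.07 ≤ 50.9

Final: 10 servers


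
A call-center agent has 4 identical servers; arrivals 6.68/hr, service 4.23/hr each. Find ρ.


ρ = λ/(cμ) = 6.68/(4·4.23) = 6.68/16.92 = 0.3948

Final: 0.3948


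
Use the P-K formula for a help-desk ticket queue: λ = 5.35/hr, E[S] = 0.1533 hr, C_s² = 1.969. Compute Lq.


ρ = λ·E[S] = 5.35·0.1533 = 0.8202
Lq = ρ²(1+C_s²)/(2(1−ρ)) = 0.6727·(1+1.969)/(2·0.1798)
= 0.6727·2.9690/0.3597 = 5.55231

Final: 5.55231


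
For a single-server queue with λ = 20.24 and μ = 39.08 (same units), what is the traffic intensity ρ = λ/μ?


ρ = λ/μ = 20.24/39.08 = 0.5179

Final: 0.5179


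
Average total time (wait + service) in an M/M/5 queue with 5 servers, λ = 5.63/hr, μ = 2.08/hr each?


a = 2.7067; ρ = 0.5413; P₀ = 0.064304
Lq = P₀·a^c·ρ/(c!(1−ρ)²) = 0.20035
Wq = Lq/λ = 0.20035/5.63 = 0.03559 hr
W = Wq + 1/μ = 0.03559 + 0.48077 = 0.51635 hr

Final: 0.51635 hr


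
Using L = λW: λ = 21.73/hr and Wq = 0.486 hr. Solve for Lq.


Lq = λWq = 21.73·0.486 = 10.5608

Final: 10.5608


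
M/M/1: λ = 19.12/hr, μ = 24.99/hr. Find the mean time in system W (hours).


W = 1/(μ−λ) = 1/(24.99 − 19.12) = 1/5.87 = 0.1704 hr

Final: 0.1704 hr


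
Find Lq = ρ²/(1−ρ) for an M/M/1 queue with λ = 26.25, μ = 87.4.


ρ = 26.25/87.4 = 0.3003
Lq = ρ²/(1−ρ) = 0.09021/0.6997 = 0.1289

Final: 0.1289


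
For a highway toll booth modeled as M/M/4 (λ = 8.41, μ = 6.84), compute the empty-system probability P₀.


a = λ/μ = 8.41/6.84 = 1.2295; ρ = a/c = 0.3074
Σ_{k=0}^{3} a^k/k! (terms k=0..3) = 1.00000 + 1.22953 + 0.75587 + 0.30979 = 3.29520
Tail: a^4/(4!(1−ρ)) = 2.28539/(24·0.6926) = 0.13748
P₀ = 1/(3.29520 + 0.13748) = 1/3.43268 = 0.291317

Final: 0.291317


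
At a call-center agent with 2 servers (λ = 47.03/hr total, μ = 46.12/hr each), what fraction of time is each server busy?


ρ = λ/(cμ) = 47.03/(2·46.12) = 47.03/92.24 = 0.5099

Final: 0.5099


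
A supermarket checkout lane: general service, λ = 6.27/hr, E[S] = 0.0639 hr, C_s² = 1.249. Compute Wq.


ρ = λ·E[S] = 6.27·0.0639 = 0.4007
E[S²] = E[S]²(1+C_s²) = 0.0639²·(1+1.249) = 0.009183
Wq = λ·E[S²]/(2(1−ρ)) = 6.27·0.009183/(2·0.5993) = 0.04803 hr

Final: 0.04803 hr


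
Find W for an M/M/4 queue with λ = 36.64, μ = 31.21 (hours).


a = 1.1740; ρ = 0.2935; P₀ = 0.308186
Lq = P₀·a^c·ρ/(c!(1−ρ)²) = 0.01434
Wq = Lq/λ = 0.01434/36.64 = 0.0003914 hr
W = Wq + 1/μ = 0.0003914 + 0.03204 = 0.03243 hr

Final: 0.03243 hr


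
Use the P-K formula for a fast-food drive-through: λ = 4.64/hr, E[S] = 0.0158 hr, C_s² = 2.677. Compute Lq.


ρ = λ·E[S] = 4.64·0.0158 = 0.07331
Lq = ρ²(1+C_s²)/(2(1−ρ)) = 0.005375·(1+2.677)/(2·0.9267)
= 0.005375·3.6770/1.8534 = 0.01066

Final: 0.01066


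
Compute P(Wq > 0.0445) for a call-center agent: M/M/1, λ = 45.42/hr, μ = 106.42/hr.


ρ = 45.42/106.42 = 0.4268
P(Wq > t) = ρ·e^{−(μ−λ)t} = 0.4268·e^{−2.7145}
= 0.4268·0.066238 = 0.028270

Final: 0.028270


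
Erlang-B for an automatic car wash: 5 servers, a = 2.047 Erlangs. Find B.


B(c,a) = (a^c/c!) / Σ_{k=0}^{c} a^k/k!
a^5/5! = 0.299508
Σ terms (k=0..5): 1.00000 + 2.04700 + 2.09510 + 1.42956 + 0.73158 + 0.29951 = 7.602749
B = 0.299508/7.602749 = 0.039395

Final: 0.039395


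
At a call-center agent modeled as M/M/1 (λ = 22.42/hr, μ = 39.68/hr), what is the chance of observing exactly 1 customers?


ρ = 22.42/39.68 = 0.5650
P_n = (1−ρ)·ρ^n = (1 − 0.5650)·0.5650^1 = 0.4350·0.565020 = 0.245772

Final: 0.245772


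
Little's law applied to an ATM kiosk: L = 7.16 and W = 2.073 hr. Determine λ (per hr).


λ = L/W = 7.16/2.073 = 3.4539 /hr

Final: 3.4539 /hr


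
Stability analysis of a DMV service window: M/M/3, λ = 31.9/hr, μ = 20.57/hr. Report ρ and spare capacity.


Total capacity cμ = 3·20.57 = 61.71/hr
ρ = λ/(cμ) = 31.9/61.71 = 0.5169
Stable ⇔ ρ < 1: YES
Spare capacity = cμ − λ = 61.71 − 31.9 = 29.81/hr

Final: ρ = 0.5169; stable; margin = 29.81/hr


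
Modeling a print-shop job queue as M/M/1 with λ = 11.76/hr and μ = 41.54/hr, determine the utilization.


ρ = λ/μ = 11.76/41.54 = 0.2831

Final: 0.2831


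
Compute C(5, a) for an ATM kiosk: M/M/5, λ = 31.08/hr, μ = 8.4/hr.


a = λ/μ = 3.7000; ρ = a/5 = 0.7400
P₀ = 0.019991 (from M/M/c formula)
C(c,a) = [a^c/(c!(1−ρ))]·P₀ = [693.43957/(120·0.2600)]·0.019991
= 22.22563·0.019991 = 0.444319

Final: 0.444319


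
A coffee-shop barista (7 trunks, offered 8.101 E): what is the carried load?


B(7,8.101) = 0.313835 (Erlang-B)
Carried load = a(1 − B) = 8.101·(1 − 0.313835) = 8.101·0.686165 = 5.5586 E

Final: 5.5586 Erlangs


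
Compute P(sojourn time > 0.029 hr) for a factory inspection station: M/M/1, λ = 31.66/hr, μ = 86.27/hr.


W ~ Exponential(μ−λ) for M/M/1.
μ − λ = 86.27 − 31.66 = 54.6100
P(W > t) = e^{−(μ−λ)t} = e^{−1.5837} = 0.205216

Final: 0.205216


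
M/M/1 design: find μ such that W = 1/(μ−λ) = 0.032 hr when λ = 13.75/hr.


W = 1/(μ−λ) ⇒ μ − λ = 1/W = 1/0.032 = 31.2500
μ = λ + 1/W = 13.75 + 31.2500 = 45.0000 per hr

Final: 45.0000 /hr


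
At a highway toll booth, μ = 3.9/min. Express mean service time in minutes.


Mean service time = 1/μ = 1/3.9 minute = 0.25641 minute
In minutes: 0.25641 × 1 = 0.2564 min

Final: 0.2564 min


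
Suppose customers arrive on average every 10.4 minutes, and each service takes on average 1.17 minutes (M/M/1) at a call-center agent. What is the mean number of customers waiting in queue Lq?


λ = 60/10.4 = 5.7692 /hr
μ = 60/1.17 = 51.2821 /hr
ρ = λ/μ = 5.7692/51.2821 = 0.1125
Lq = ρ²/(1−ρ) = 0.01266/0.8875 = 0.01426

Final: 0.01426


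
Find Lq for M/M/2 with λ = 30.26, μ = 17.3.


a = λ/μ = 1.7491; ρ = a/2 = 0.8746
P₀ = 0.066913
Lq = P₀·a^c·ρ / (c!·(1−ρ)²) = 0.066913·3.05947·0.8746/(2·0.01573)
= 5.68976

Final: 5.68976


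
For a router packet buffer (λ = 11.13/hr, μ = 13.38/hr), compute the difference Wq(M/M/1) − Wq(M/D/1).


ρ = 11.13/13.38 = 0.8318
Wq(M/M/1) = ρ/(μ−λ) = 0.8318/2.25 = 0.36971 hr
Wq(M/D/1) = ρ/(2(μ−λ)) = 0.18485 hr
Savings = 0.36971 − 0.18485 = 0.18485 hr

Final: 0.18485 hr


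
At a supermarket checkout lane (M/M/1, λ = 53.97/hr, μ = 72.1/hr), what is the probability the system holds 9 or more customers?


ρ = 53.97/72.1 = 0.7485
P(N ≥ n) = ρ^n = 0.7485^9 = 0.073783

Final: 0.073783


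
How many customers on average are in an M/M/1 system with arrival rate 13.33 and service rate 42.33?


ρ = λ/μ = 13.33/42.33 = 0.3149
L = ρ/(1−ρ) = 0.3149/(1 − 0.3149) = 0.3149/0.6851 = 0.4597

Final: 0.4597


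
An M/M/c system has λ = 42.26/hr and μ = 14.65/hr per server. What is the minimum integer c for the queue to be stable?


Stability requires cμ > λ ⇔ c > λ/μ.
λ/μ = 42.26/14.65 = 2.8846
Minimum integer c = ⌊2.8846⌋ + 1 = 3
Check: 3·14.65 = 43.95 > 42.26, while 2·14.65 = 29.30 ≤ 42.26

Final: 3 servers


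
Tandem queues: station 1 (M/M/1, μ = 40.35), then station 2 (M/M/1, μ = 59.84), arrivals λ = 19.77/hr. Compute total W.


Each node sees arrival rate λ = 19.77/hr (tandem ⇒ throughput preserved).
W₁ = 1/(μ₁−λ) = 1/(40.35−19.77) = 0.04859 hr
W₂ = 1/(μ₂−λ) = 1/(59.84−19.77) = 0.02496 hr
W_total = W₁ + W₂ = 0.04859 + 0.02496 = 0.07355 hr

Final: 0.07355 hr


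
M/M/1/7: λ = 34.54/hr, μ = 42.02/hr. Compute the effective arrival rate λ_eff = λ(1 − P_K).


ρ = 0.8220; P_K = (1−ρ)ρ^7/(1−ρ^8) = 0.057018
λ_eff = λ(1 − P_K) = 34.54·(1 − 0.057018) = 34.54·0.942982 = 32.5706 /hr

Final: 32.5706 /hr


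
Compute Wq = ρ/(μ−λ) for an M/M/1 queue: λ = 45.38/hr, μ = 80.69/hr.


ρ = 45.38/80.69 = 0.5624
Wq = ρ/(μ−λ) = 0.5624/(80.69 − 45.38) = 0.5624/35.31 = 0.01593 hr

Final: 0.01593 hr


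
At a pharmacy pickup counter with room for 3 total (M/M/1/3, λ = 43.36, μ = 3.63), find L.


ρ = 43.36/3.63 = 11.9449
L = ρ[1 − (K+1)ρ^K + Kρ^(K+1)] / [(1−ρ)(1−ρ^(K+1))]
Numerator: 11.9449·(1 − 4·1704.307462 + 3·20357.788307) = 648096.247025
Denominator: (-10.9449)·(-20356.788307) = 222803.085239
L = 648096.247025/222803.085239 = 2.9088

Final: 2.9088


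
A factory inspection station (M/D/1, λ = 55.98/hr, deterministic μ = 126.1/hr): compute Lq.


ρ = 55.98/126.1 = 0.4439
M/D/1: Lq = ρ²/(2(1−ρ)) = 0.1971/(2·0.5561) = 0.17721

Final: 0.17721


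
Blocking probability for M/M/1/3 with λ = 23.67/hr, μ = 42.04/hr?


ρ = λ/μ = 23.67/42.04 = 0.5630
P_K = (1−ρ)ρ^K/(1−ρ^(K+1)) = (0.4370·0.178487)/(1 − 0.100494)
= 0.077993/0.899506 = 0.086706

Final: 0.086706


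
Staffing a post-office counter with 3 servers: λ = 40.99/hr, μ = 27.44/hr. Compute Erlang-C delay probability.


a = λ/μ = 1.4938; ρ = a/3 = 0.4979
P₀ = 0.212041 (from M/M/c formula)
C(c,a) = [a^c/(c!(1−ρ))]·P₀ = [3.33335/(6·0.5021)]·0.212041
= 1.10655·0.212041 = 0.234633

Final: 0.234633


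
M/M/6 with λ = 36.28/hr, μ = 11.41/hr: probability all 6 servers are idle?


a = λ/μ = 36.28/11.41 = 3.1797; ρ = a/c = 0.5299
Σ_{k=0}^{5} a^k/k! (terms k=0..5) = 1.00000 + 3.17967 + 5.05514 + 5.35789 + 4.25908 + 2.70849 = 21.56026
Tail: a^6/(6!(1−ρ)) = 1033.45080/(720·0.4701) = 3.05357
P₀ = 1/(21.56026 + 3.05357) = 1/24.61383 = 0.040628

Final: 0.040628


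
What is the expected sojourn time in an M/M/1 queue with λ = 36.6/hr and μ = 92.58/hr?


W = 1/(μ−λ) = 1/(92.58 − 36.6) = 1/55.98 = 0.01786 hr

Final: 0.01786 hr


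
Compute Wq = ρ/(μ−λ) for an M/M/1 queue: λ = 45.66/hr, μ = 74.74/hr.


ρ = 45.66/74.74 = 0.6109
Wq = ρ/(μ−λ) = 0.6109/(74.74 − 45.66) = 0.6109/29.08 = 0.02101 hr

Final: 0.02101 hr


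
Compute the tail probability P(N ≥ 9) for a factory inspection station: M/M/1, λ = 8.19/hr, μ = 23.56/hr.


ρ = 8.19/23.56 = 0.3476
P(N ≥ n) = ρ^n = 0.3476^9 = 0.00007413

Final: 0.00007413


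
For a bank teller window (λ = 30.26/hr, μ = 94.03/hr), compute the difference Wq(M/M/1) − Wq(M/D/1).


ρ = 30.26/94.03 = 0.3218
Wq(M/M/1) = ρ/(μ−λ) = 0.3218/63.77 = 0.005046 hr
Wq(M/D/1) = ρ/(2(μ−λ)) = 0.002523 hr
Savings = 0.005046 − 0.002523 = 0.002523 hr

Final: 0.002523 hr


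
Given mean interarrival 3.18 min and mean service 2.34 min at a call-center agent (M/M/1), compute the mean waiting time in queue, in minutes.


λ = 60/3.18 = 18.8679 /hr
μ = 60/2.34 = 25.6410 /hr
ρ = λ/μ = 18.8679/25.6410 = 0.7358
Wq = ρ/(μ−λ) = 0.7358/(25.6410−18.8679) = 0.10864 hr
In minutes: 0.10864·60 = 6.519 min

Final: 6.519 min


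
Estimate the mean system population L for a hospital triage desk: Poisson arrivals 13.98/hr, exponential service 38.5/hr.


ρ = λ/μ = 13.98/38.5 = 0.3631
L = ρ/(1−ρ) = 0.3631/(1 − 0.3631) = 0.3631/0.6369 = 0.5701

Final: 0.5701


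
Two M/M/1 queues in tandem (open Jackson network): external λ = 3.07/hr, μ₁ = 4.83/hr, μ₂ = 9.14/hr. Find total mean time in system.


Each node sees arrival rate λ = 3.07/hr (tandem ⇒ throughput preserved).
W₁ = 1/(μ₁−λ) = 1/(4.83−3.07) = 0.56818 hr
W₂ = 1/(μ₂−λ) = 1/(9.14−3.07) = 0.16474 hr
W_total = W₁ + W₂ = 0.56818 + 0.16474 = 0.73293 hr

Final: 0.73293 hr


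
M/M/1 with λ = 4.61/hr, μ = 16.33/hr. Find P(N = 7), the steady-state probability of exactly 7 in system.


ρ = 4.61/16.33 = 0.2823
P_n = (1−ρ)·ρ^n = (1 − 0.2823)·0.2823^7 = 0.7177·0.0001429 = 0.0001026

Final: 0.0001026


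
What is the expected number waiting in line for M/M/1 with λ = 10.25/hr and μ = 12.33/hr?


ρ = 10.25/12.33 = 0.8313
Lq = ρ²/(1−ρ) = 0.6911/0.1687 = 4.0966

Final: 4.0966


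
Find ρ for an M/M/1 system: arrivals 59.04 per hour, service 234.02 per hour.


ρ = λ/μ = 59.04/234.02 = 0.2523

Final: 0.2523


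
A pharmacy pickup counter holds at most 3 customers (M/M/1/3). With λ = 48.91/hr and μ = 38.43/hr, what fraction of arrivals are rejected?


ρ = λ/μ = 48.91/38.43 = 1.2727
P_K = (1−ρ)ρ^K/(1−ρ^(K+1)) = (-0.2727·2.061493)/(1 − 2.623669)
= -0.562177/-1.623669 = 0.346238

Final: 0.346238


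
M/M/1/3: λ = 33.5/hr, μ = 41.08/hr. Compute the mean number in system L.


ρ = 33.5/41.08 = 0.8155
L = ρ[1 − (K+1)ρ^K + Kρ^(K+1)] / [(1−ρ)(1−ρ^(K+1))]
Numerator: 0.8155·(1 − 4·0.542304 + 3·0.442239) = 0.128439
Denominator: (0.1845)·(0.557761) = 0.102917
L = 0.128439/0.102917 = 1.2480

Final: 1.2480


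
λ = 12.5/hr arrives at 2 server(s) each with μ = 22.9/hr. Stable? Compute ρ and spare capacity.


Total capacity cμ = 2·22.9 = 45.80/hr
ρ = λ/(cμ) = 12.5/45.80 = 0.2729
Stable ⇔ ρ < 1: YES
Spare capacity = cμ − λ = 45.80 − 12.5 = 33.30/hr

Final: ρ = 0.2729; stable; margin = 33.30/hr


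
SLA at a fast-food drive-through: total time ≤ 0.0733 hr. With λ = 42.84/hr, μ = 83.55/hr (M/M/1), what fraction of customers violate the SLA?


W ~ Exponential(μ−λ) for M/M/1.
μ − λ = 83.55 − 42.84 = 40.7100
P(W > t) = e^{−(μ−λ)t} = e^{−2.9840} = 0.050588

Final: 0.050588


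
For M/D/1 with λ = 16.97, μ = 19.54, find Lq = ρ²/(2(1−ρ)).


ρ = 16.97/19.54 = 0.8685
M/D/1: Lq = ρ²/(2(1−ρ)) = 0.7542/(2·0.1315) = 2.86732

Final: 2.86732


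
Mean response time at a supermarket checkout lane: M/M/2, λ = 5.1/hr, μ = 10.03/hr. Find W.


a = 0.5085; ρ = 0.2542; P₀ = 0.594595
Lq = P₀·a^c·ρ/(c!(1−ρ)²) = 0.03514
Wq = Lq/λ = 0.03514/5.1 = 0.006890 hr
W = Wq + 1/μ = 0.006890 + 0.09970 = 0.10659 hr

Final: 0.10659 hr


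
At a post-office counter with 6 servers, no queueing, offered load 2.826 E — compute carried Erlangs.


B(6,2.826) = 0.043013 (Erlang-B)
Carried load = a(1 − B) = 2.826·(1 − 0.043013) = 2.826·0.956987 = 2.7044 E

Final: 2.7044 Erlangs


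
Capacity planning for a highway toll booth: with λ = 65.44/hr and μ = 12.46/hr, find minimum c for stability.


Stability requires cμ > λ ⇔ c > λ/μ.
λ/μ = 65.44/12.46 = 5.2520
Minimum integer c = ⌊5.2520⌋ + 1 = 6
Check: 6·12.46 = 74.76 > 65.44, while 5·12.46 = 62.30 ≤ 65.44

Final: 6 servers


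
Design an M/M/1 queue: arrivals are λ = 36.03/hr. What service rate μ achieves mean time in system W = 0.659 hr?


W = 1/(μ−λ) ⇒ μ − λ = 1/W = 1/0.659 = 1.5175
μ = λ + 1/W = 36.03 + 1.5175 = 37.5475 per hr

Final: 37.5475 /hr


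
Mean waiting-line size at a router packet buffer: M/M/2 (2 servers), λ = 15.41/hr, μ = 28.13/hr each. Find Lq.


a = λ/μ = 0.5478; ρ = a/2 = 0.2739
P₀ = 0.569973
Lq = P₀·a^c·ρ / (c!·(1−ρ)²) = 0.569973·0.30010·0.2739/(2·0.52721)
= 0.04443

Final: 0.04443


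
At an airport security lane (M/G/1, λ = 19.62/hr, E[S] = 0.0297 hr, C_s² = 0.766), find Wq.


ρ = λ·E[S] = 19.62·0.0297 = 0.5827
E[S²] = E[S]²(1+C_s²) = 0.0297²·(1+0.766) = 0.001558
Wq = λ·E[S²]/(2(1−ρ)) = 19.62·0.001558/(2·0.4173) = 0.03662 hr

Final: 0.03662 hr


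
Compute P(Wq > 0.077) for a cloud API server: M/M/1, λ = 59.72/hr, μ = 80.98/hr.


ρ = 59.72/80.98 = 0.7375
P(Wq > t) = ρ·e^{−(μ−λ)t} = 0.7375·e^{−1.6370}
= 0.7375·0.194559 = 0.143481

Final: 0.143481


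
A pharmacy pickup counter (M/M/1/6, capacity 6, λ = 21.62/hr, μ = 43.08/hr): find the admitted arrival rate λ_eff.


ρ = 0.5019; P_K = (1−ρ)ρ^6/(1−ρ^7) = 0.008023
λ_eff = λ(1 − P_K) = 21.62·(1 − 0.008023) = 21.62·0.991977 = 21.4465 /hr

Final: 21.4465 /hr


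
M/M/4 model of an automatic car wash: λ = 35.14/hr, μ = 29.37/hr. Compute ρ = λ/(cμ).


ρ = λ/(cμ) = 35.14/(4·29.37) = 35.14/117.48 = 0.2991

Final: 0.2991


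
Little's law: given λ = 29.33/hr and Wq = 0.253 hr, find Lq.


Lq = λWq = 29.33·0.253 = 7.4205

Final: 7.4205


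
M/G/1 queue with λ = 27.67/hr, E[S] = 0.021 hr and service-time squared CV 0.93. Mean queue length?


ρ = λ·E[S] = 27.67·0.021 = 0.5811
Lq = ρ²(1+C_s²)/(2(1−ρ)) = 0.3376·(1+0.93)/(2·0.4189)
= 0.3376·1.9300/0.8379 = 0.77775

Final: 0.77775


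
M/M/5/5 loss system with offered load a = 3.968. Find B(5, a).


B(c,a) = (a^c/c!) / Σ_{k=0}^{c} a^k/k!
a^5/5! = 8.197418
Σ terms (k=0..5): 1.00000 + 3.96800 + 7.87251 + 10.41271 + 10.32941 + 8.19742 = 41.780047
B = 8.197418/41.780047 = 0.196204

Final: 0.196204


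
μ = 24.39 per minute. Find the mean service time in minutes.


Mean service time = 1/μ = 1/24.39 minute = 0.04100 minute
In minutes: 0.04100 × 1 = 0.04100 min

Final: 0.04100 min


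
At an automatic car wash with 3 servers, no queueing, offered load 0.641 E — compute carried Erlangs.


B(3,0.641) = 0.023221 (Erlang-B)
Carried load = a(1 − B) = 0.641·(1 − 0.023221) = 0.641·0.976779 = 0.6261 E

Final: 0.6261 Erlangs


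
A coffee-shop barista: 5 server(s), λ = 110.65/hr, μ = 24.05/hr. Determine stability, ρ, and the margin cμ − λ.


Total capacity cμ = 5·24.05 = 120.25/hr
ρ = λ/(cμ) = 110.65/120.25 = 0.9202
Stable ⇔ ρ < 1: YES
Spare capacity = cμ − λ = 120.25 − 110.65 = 9.60/hr

Final: ρ = 0.9202; stable; margin = 9.60/hr


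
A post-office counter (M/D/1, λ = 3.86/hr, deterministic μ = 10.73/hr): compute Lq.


ρ = 3.86/10.73 = 0.3597
M/D/1: Lq = ρ²/(2(1−ρ)) = 0.1294/(2·0.6403) = 0.10106

Final: 0.10106


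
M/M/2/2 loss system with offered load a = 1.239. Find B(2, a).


B(c,a) = (a^c/c!) / Σ_{k=0}^{c} a^k/k!
a^2/2! = 0.767561
Σ terms (k=0..2): 1.00000 + 1.23900 + 0.76756 = 3.006560
B = 0.767561/3.006560 = 0.255295

Final: 0.255295


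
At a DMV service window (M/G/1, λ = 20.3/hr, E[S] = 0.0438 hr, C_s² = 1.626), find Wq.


ρ = λ·E[S] = 20.3·0.0438 = 0.8891
E[S²] = E[S]²(1+C_s²) = 0.0438²·(1+1.626) = 0.005038
Wq = λ·E[S²]/(2(1−ρ)) = 20.3·0.005038/(2·0.1109) = 0.46125 hr

Final: 0.46125 hr


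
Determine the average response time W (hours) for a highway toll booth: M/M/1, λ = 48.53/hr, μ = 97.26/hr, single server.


W = 1/(μ−λ) = 1/(97.26 − 48.53) = 1/48.73 = 0.02052 hr

Final: 0.02052 hr


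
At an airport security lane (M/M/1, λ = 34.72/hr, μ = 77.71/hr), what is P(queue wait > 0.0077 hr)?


ρ = 34.72/77.71 = 0.4468
P(Wq > t) = ρ·e^{−(μ−λ)t} = 0.4468·e^{−0.3310}
= 0.4468·0.718189 = 0.320879

Final: 0.320879


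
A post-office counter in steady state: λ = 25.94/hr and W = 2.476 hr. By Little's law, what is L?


L = λW = 25.94·2.476 = 64.2274

Final: 64.2274


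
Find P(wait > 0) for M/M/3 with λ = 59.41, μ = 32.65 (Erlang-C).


a = λ/μ = 1.8196; ρ = a/3 = 0.6065
P₀ = 0.142308 (from M/M/c formula)
C(c,a) = [a^c/(c!(1−ρ))]·P₀ = [6.02461/(6·0.3935)]·0.142308
= 2.55194·0.142308 = 0.363161

Final: 0.363161


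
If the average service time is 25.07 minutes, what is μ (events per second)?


μ = 1/(service time) in consistent units.
1 second = 0.0166667 min, so μ = 0.0166667/25.07 = 0.0006648 per second

Final: 0.0006648 /sec


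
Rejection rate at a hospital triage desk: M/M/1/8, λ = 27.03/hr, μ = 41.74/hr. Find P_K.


ρ = λ/μ = 27.03/41.74 = 0.6476
P_K = (1−ρ)ρ^K/(1−ρ^(K+1)) = (0.3524·0.030928)/(1 − 0.020028)
= 0.010900/0.979972 = 0.011122

Final: 0.011122


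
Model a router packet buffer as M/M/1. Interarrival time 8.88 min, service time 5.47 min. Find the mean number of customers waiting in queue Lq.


λ = 60/8.88 = 6.7568 /hr
μ = 60/5.47 = 10.9689 /hr
ρ = λ/μ = 6.7568/10.9689 = 0.6160
Lq = ρ²/(1−ρ) = 0.3794/0.3840 = 0.9881

Final: 0.9881


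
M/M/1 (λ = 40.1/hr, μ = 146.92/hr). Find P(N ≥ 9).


ρ = 40.1/146.92 = 0.2729
P(N ≥ n) = ρ^n = 0.2729^9 = 0.000008406

Final: 0.000008406


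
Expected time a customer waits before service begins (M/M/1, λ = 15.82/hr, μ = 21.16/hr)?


ρ = 15.82/21.16 = 0.7476
Wq = ρ/(μ−λ) = 0.7476/(21.16 − 15.82) = 0.7476/5.34 = 0.1400 hr

Final: 0.1400 hr


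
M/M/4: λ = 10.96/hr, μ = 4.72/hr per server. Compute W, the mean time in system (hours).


a = 2.3220; ρ = 0.5805; P₀ = 0.090973
Lq = P₀·a^c·ρ/(c!(1−ρ)²) = 0.36353
Wq = Lq/λ = 0.36353/10.96 = 0.03317 hr
W = Wq + 1/μ = 0.03317 + 0.21186 = 0.24503 hr

Final: 0.24503 hr


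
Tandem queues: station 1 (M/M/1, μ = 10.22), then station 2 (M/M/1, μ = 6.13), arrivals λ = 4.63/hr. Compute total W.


Each node sees arrival rate λ = 4.63/hr (tandem ⇒ throughput preserved).
W₁ = 1/(μ₁−λ) = 1/(10.22−4.63) = 0.17889 hr
W₂ = 1/(μ₂−λ) = 1/(6.13−4.63) = 0.66667 hr
W_total = W₁ + W₂ = 0.17889 + 0.66667 = 0.84556 hr

Final: 0.84556 hr


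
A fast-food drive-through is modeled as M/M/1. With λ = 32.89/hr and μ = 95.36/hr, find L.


ρ = λ/μ = 32.89/95.36 = 0.3449
L = ρ/(1−ρ) = 0.3449/(1 − 0.3449) = 0.3449/0.6551 = 0.5265

Final: 0.5265


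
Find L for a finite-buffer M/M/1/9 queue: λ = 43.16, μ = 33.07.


ρ = 43.16/33.07 = 1.3051
L = ρ[1 − (K+1)ρ^K + Kρ^(K+1)] / [(1−ρ)(1−ρ^(K+1))]
Numerator: 1.3051·(1 − 10·10.985635 + 9·14.337466) = 26.338231
Denominator: (-0.3051)·(-13.337466) = 4.069399
L = 26.338231/4.069399 = 6.4723

Final: 6.4723


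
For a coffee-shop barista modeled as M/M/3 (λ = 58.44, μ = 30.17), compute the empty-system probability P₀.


a = λ/μ = 58.44/30.17 = 1.9370; ρ = a/c = 0.6457
Σ_{k=0}^{2} a^k/k! (terms k=0..2) = 1.00000 + 1.93702 + 1.87603 = 4.81305
Tail: a^3/(3!(1−ρ)) = 7.26783/(6·0.3543) = 3.41862
P₀ = 1/(4.81305 + 3.41862) = 1/8.23168 = 0.121482

Final: 0.121482


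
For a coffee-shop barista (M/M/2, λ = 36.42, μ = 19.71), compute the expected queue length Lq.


a = λ/μ = 1.8478; ρ = a/2 = 0.9239
P₀ = 0.039557
Lq = P₀·a^c·ρ / (c!·(1−ρ)²) = 0.039557·3.41434·0.9239/(2·0.005792)
= 10.77243

Final: 10.77243


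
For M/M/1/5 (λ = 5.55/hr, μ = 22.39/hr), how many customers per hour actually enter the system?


ρ = 0.2479; P_K = (1−ρ)ρ^5/(1−ρ^6) = 0.0007040
λ_eff = λ(1 − P_K) = 5.55·(1 − 0.0007040) = 5.55·0.999296 = 5.5461 /hr

Final: 5.5461 /hr


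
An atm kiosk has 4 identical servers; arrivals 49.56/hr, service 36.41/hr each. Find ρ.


ρ = λ/(cμ) = 49.56/(4·36.41) = 49.56/145.64 = 0.3403

Final: 0.3403


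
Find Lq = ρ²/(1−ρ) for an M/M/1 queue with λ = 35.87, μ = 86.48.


ρ = 35.87/86.48 = 0.4148
Lq = ρ²/(1−ρ) = 0.1720/0.5852 = 0.2940

Final: 0.2940


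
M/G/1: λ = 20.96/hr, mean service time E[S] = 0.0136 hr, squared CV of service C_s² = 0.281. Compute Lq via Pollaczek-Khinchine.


ρ = λ·E[S] = 20.96·0.0136 = 0.2851
Lq = ρ²(1+C_s²)/(2(1−ρ)) = 0.08126·(1+0.281)/(2·0.7149)
= 0.08126·1.2810/1.4299 = 0.07280

Final: 0.07280


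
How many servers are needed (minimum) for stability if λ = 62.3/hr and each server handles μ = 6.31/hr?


Stability requires cμ > λ ⇔ c > λ/μ.
λ/μ = 62.3/6.31 = 9.8732
Minimum integer c = ⌊9.8732⌋ + 1 = 10
Check: 10·6.31 = 63.10 > 62.3, while 9·6.31 = 56.79 ≤ 62.3

Final: 10 servers


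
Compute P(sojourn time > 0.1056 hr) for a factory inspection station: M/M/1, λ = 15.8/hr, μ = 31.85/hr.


W ~ Exponential(μ−λ) for M/M/1.
μ − λ = 31.85 − 15.8 = 16.0500
P(W > t) = e^{−(μ−λ)t} = e^{−1.6949} = 0.183621

Final: 0.183621


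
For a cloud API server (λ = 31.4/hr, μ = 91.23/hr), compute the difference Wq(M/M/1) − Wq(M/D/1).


ρ = 31.4/91.23 = 0.3442
Wq(M/M/1) = ρ/(μ−λ) = 0.3442/59.83 = 0.005753 hr
Wq(M/D/1) = ρ/(2(μ−λ)) = 0.002876 hr
Savings = 0.005753 − 0.002876 = 0.002876 hr

Final: 0.002876 hr


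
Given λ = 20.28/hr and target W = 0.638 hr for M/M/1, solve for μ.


W = 1/(μ−λ) ⇒ μ − λ = 1/W = 1/0.638 = 1.5674
μ = λ + 1/W = 20.28 + 1.5674 = 21.8474 per hr

Final: 21.8474 /hr


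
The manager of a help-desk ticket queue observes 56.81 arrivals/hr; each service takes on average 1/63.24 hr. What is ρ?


ρ = λ/μ = 56.81/63.24 = 0.8983

Final: 0.8983


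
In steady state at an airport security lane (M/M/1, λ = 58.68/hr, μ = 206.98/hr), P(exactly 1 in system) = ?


ρ = 58.68/206.98 = 0.2835
P_n = (1−ρ)·ρ^n = (1 − 0.2835)·0.2835^1 = 0.7165·0.283506 = 0.203130

Final: 0.203130


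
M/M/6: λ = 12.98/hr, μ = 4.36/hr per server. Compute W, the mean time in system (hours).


a = 2.9771; ρ = 0.4962; P₀ = 0.050133
Lq = P₀·a^c·ρ/(c!(1−ρ)²) = 0.09475
Wq = Lq/λ = 0.09475/12.98 = 0.007300 hr
W = Wq + 1/μ = 0.007300 + 0.22936 = 0.23666 hr

Final: 0.23666 hr


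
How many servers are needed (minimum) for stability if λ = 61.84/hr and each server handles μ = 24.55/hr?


Stability requires cμ > λ ⇔ c > λ/μ.
λ/μ = 61.84/24.55 = 2.5189
Minimum integer c = ⌊2.5189⌋ + 1 = 3
Check: 3·24.55 = 73.65 > 61.84, while 2·24.55 = 49.10 ≤ 61.84

Final: 3 servers


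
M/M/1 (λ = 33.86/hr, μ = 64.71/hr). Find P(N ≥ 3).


ρ = 33.86/64.71 = 0.5233
P(N ≥ n) = ρ^n = 0.5233^3 = 0.143267

Final: 0.143267


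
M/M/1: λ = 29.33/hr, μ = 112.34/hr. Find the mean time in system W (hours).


W = 1/(μ−λ) = 1/(112.34 − 29.33) = 1/83.01 = 0.01205 hr

Final: 0.01205 hr


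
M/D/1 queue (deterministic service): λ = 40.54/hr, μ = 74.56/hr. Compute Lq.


ρ = 40.54/74.56 = 0.5437
M/D/1: Lq = ρ²/(2(1−ρ)) = 0.2956/(2·0.4563) = 0.32396

Final: 0.32396


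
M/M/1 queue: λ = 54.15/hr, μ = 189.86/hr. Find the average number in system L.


ρ = λ/μ = 54.15/189.86 = 0.2852
L = ρ/(1−ρ) = 0.2852/(1 − 0.2852) = 0.2852/0.7148 = 0.3990

Final: 0.3990


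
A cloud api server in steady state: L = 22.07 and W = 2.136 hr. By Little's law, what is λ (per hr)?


λ = L/W = 22.07/2.136 = 10.3324 /hr

Final: 10.3324 /hr


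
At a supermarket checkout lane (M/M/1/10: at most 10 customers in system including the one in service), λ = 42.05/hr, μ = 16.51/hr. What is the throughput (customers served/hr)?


ρ = 2.5469; P_K = (1−ρ)ρ^10/(1−ρ^11) = 0.607393
λ_eff = λ(1 − P_K) = 42.05·(1 − 0.607393) = 42.05·0.392607 = 16.5091 /hr

Final: 16.5091 /hr
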